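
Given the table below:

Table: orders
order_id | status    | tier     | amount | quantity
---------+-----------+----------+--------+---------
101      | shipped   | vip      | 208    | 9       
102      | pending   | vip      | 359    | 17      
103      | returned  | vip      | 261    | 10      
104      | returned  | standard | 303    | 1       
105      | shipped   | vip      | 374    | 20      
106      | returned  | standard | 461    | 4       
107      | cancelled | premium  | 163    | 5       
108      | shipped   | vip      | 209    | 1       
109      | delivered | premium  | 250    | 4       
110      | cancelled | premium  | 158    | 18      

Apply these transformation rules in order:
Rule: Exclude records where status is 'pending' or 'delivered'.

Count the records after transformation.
8

Step 1: Count records to exclude
  - 1 (pending) + 1 (delivered) = 2 records
Step 2: Total records: 10
Step 3: Remaining = 10 - 2 = 8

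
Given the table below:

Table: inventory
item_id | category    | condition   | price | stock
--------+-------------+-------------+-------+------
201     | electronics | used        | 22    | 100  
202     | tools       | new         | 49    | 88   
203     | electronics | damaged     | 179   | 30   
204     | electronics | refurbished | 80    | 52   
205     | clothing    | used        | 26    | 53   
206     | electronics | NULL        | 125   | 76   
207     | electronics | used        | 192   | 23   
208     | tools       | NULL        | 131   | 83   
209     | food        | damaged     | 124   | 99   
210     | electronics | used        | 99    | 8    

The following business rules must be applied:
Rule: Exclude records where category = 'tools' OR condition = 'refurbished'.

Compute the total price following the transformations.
767

Step 1: Find records where category = 'tools' OR condition = 'refurbished'
Step 2: 3 records match, summing to 260
Step 3: Original sum: 1027
Step 4: Remaining sum = 1027 - 260 = 767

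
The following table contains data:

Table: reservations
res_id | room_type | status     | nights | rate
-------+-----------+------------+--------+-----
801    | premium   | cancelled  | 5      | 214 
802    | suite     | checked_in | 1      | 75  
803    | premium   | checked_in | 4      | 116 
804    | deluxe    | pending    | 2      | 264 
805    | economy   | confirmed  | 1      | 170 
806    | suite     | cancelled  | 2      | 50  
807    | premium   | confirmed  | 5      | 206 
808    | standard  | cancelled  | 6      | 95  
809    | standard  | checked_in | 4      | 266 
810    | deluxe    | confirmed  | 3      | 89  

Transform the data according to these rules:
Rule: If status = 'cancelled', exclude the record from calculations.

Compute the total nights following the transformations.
20

Step 1: Identify records where status = 'cancelled'
Step 2: The excluded records sum to 13
Step 3: Original total nights = 33
Step 4: Remaining total = 33 - 13 = 20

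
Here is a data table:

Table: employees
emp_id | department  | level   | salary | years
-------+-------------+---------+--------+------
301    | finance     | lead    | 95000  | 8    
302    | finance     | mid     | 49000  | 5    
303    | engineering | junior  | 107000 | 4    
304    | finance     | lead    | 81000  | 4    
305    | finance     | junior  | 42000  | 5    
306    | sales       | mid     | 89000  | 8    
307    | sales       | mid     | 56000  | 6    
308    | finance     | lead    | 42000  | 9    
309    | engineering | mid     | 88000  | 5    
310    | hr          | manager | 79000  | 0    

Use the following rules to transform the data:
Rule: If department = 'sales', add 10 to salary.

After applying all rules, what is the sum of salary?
728020

Step 1: Count records where department = 'sales': 2
Step 2: Total bonus added: 2 × 10 = 20
Step 3: Original sum of salary: 728000
Step 4: Final sum = 728000 + 20 = 728020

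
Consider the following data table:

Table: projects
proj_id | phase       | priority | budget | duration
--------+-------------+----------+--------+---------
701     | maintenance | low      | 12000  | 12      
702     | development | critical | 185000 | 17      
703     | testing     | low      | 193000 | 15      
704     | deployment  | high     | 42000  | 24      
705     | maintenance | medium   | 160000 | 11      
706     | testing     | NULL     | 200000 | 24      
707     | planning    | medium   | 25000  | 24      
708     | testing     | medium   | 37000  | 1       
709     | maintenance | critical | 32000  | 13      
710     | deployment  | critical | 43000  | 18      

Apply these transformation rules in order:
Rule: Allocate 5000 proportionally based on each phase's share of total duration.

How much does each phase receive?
deployment: 1320.75, development: 534.59, maintenance: 1132.08, planning: 754.72, testing: 1257.86

Step 1: Calculate total duration = 159
Step 2: Calculate each phase's proportion:
  deployment: 42/159 = 26.42% → 1320.75
  development: 17/159 = 10.69% → 534.59
  maintenance: 36/159 = 22.64% → 1132.08
  planning: 24/159 = 15.09% → 754.72
  testing: 40/159 = 25.16% → 1257.86
Step 3: Verify: sum of allocations ≈ 5000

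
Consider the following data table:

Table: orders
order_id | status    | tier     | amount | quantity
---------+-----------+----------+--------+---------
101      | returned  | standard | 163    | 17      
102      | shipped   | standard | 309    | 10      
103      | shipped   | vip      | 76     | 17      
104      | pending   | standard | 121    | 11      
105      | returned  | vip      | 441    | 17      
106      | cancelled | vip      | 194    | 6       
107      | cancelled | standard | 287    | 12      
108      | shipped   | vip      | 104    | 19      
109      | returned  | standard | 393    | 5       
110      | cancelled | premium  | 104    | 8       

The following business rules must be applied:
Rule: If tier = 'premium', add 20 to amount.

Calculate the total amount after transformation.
2212

Step 1: Count records where tier = 'premium': 1
Step 2: Total bonus added: 1 × 20 = 20
Step 3: Original sum of amount: 2192
Step 4: Final sum = 2192 + 20 = 2212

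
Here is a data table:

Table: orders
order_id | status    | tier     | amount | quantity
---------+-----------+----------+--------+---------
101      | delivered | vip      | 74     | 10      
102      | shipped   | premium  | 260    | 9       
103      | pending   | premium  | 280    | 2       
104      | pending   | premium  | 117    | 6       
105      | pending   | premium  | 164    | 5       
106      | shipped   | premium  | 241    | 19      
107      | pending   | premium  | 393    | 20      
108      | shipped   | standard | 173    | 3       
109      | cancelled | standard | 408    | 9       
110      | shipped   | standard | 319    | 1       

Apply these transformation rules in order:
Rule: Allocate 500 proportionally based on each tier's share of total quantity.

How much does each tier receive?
premium: 363.1, standard: 77.38, vip: 59.52

Step 1: Calculate total quantity = 84
Step 2: Calculate each tier's proportion:
  premium: 61/84 = 72.62% → 363.1
  standard: 13/84 = 15.48% → 77.38
  vip: 10/84 = 11.90% → 59.52
Step 3: Verify: sum of allocations ≈ 500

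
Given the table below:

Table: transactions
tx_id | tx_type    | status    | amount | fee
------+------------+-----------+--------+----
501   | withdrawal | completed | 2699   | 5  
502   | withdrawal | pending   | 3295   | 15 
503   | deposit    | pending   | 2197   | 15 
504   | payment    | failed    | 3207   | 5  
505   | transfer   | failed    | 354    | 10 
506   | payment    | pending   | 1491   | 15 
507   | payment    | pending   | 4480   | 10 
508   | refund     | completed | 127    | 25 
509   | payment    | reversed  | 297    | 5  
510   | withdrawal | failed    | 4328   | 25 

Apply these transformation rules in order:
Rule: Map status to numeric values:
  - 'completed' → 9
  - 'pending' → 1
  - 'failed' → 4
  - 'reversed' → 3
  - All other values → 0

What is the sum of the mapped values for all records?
37

Step 1: Apply mapping to each record
Step 2: Count by status:
  'completed': 2 records × 9 = 18
  'pending': 4 records × 1 = 4
  'failed': 3 records × 4 = 12
  'reversed': 1 records × 3 = 3
Step 3: Sum all mapped values = 37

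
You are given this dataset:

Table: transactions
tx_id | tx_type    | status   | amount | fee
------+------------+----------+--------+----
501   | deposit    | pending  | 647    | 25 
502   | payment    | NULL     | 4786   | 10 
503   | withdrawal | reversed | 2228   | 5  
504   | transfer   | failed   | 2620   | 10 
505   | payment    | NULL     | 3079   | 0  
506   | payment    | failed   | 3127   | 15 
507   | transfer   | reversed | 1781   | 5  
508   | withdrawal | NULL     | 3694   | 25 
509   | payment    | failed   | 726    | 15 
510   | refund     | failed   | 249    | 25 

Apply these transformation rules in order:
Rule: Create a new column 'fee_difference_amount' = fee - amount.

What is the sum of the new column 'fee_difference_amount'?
-22802

Step 1: For each record, compute fee - amount
Example calculations:
  25 - 647 = -622
  10 - 4786 = -4776
  5 - 2228 = -2223
  ...
Step 2: Sum all derived values
Step 3: Total = -22802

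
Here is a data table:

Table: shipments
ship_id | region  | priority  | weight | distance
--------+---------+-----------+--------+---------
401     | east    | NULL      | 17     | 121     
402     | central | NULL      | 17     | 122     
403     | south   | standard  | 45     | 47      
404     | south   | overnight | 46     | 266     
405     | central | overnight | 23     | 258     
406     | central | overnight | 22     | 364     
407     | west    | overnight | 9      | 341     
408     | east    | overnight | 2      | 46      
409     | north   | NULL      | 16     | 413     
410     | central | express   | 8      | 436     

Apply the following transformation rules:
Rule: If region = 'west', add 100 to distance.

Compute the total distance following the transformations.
2514

Step 1: Count records where region = 'west': 1
Step 2: Total bonus added: 1 × 100 = 100
Step 3: Original sum of distance: 2414
Step 4: Final sum = 2414 + 100 = 2514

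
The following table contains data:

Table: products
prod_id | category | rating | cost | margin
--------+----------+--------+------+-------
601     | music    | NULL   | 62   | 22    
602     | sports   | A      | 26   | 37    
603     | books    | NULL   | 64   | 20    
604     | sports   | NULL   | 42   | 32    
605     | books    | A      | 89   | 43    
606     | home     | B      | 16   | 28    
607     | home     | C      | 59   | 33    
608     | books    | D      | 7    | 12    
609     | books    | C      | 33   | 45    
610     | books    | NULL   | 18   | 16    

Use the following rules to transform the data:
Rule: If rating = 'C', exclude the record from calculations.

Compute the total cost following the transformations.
324

Step 1: Identify records where rating = 'C'
Step 2: The excluded records sum to 92
Step 3: Original total cost = 416
Step 4: Remaining total = 416 - 92 = 324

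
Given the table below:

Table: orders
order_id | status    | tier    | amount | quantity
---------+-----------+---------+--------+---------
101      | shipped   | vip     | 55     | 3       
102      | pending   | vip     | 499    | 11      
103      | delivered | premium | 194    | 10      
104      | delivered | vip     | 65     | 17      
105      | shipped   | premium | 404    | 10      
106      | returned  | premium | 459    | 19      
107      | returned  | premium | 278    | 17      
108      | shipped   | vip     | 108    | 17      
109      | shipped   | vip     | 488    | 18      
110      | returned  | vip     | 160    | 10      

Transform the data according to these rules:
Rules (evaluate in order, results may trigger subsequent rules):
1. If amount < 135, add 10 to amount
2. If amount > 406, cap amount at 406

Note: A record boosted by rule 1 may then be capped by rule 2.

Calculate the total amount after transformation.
2512

Step 1: Apply rule 1 to records with amount < 135
  - 3 records get bonus of 10
  - Of these, 0 records then exceed 406 and get capped
Step 2: Apply rule 2 to records with amount > 406
  - 3 records (original) are capped
Step 3: Calculate final sum = 2512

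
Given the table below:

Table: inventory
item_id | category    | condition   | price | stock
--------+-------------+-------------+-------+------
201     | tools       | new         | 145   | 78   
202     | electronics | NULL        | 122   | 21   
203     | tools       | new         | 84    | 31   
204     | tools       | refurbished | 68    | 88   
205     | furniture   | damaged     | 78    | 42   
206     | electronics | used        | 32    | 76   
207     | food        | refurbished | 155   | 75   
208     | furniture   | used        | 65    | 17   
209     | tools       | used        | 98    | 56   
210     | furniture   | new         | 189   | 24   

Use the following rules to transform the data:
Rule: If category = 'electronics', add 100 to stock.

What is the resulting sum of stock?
708

Step 1: Count records where category = 'electronics': 2
Step 2: Total bonus added: 2 × 100 = 200
Step 3: Original sum of stock: 508
Step 4: Final sum = 508 + 200 = 708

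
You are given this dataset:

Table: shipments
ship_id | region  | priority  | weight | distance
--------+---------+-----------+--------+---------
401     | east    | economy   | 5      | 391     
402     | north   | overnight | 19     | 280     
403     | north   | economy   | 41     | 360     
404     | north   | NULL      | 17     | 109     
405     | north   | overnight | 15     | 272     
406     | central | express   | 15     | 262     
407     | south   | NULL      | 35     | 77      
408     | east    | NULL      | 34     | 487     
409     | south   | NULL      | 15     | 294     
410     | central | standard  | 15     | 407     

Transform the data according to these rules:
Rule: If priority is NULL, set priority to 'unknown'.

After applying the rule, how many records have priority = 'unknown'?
4

Step 1: Count records where priority IS NULL
Step 2: Found 4 records with NULL priority
Step 3: These records will have priority set to 'unknown'
Step 4: Records already having priority = 'unknown': 0
Step 5: Answer: 4 + 0 = 4 records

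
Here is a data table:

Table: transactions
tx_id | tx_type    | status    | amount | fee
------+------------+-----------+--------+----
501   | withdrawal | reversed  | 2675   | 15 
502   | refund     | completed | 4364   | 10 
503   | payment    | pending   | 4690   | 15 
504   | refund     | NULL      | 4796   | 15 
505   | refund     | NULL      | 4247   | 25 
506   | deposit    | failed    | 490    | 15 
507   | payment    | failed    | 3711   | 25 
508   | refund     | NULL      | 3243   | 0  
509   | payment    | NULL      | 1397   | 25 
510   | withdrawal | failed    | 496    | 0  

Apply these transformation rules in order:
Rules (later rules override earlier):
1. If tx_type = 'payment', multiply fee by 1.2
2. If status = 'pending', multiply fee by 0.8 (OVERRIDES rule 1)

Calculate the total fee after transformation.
152.0

Step 1: Rule 2 takes priority for records with status = 'pending'
  - 1 records: 15 × 0.8 = 12.0
Step 2: Rule 1 applies to remaining records with tx_type = 'payment'
  - 2 records: 50 × 1.2 = 60.0
Step 3: Other records unchanged: 80
Step 4: Final sum = 12.0 + 60.0 + 80 = 152.0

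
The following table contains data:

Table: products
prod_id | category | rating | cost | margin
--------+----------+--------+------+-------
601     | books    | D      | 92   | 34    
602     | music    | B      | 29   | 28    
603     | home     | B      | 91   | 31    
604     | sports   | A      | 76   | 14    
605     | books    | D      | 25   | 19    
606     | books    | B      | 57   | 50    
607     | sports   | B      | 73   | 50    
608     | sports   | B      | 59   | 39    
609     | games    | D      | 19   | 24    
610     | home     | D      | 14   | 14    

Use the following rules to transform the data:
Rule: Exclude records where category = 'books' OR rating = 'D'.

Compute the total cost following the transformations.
328

Step 1: Find records where category = 'books' OR rating = 'D'
Step 2: 5 records match, summing to 207
Step 3: Original sum: 535
Step 4: Remaining sum = 535 - 207 = 328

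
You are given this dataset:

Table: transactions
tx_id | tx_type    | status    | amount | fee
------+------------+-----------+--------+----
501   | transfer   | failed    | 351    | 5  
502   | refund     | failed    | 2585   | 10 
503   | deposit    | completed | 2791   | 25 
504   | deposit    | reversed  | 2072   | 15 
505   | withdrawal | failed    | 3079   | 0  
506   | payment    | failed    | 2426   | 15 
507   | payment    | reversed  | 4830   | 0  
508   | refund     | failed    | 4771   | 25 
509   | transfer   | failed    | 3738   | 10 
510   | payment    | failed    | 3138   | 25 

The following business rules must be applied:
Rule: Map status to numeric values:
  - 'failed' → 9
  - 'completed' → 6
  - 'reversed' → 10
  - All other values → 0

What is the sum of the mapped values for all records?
89

Step 1: Apply mapping to each record
Step 2: Count by status:
  'failed': 7 records × 9 = 63
  'completed': 1 records × 6 = 6
  'reversed': 2 records × 10 = 20
Step 3: Sum all mapped values = 89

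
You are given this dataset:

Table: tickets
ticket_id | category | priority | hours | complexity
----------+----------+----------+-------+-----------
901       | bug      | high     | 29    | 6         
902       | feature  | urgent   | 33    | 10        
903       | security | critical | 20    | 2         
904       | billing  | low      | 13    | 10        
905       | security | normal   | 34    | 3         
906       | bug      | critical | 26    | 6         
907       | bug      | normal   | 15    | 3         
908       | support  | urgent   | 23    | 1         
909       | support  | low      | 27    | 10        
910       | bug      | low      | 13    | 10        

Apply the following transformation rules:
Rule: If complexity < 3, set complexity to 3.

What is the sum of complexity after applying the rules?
64

Step 1: 2 records have complexity < 3
Step 2: These records originally summed to 3
Step 3: After setting to minimum: 2 × 3 = 6
Step 4: Unaffected records sum: 58
Step 5: Final sum = 6 + 58 = 64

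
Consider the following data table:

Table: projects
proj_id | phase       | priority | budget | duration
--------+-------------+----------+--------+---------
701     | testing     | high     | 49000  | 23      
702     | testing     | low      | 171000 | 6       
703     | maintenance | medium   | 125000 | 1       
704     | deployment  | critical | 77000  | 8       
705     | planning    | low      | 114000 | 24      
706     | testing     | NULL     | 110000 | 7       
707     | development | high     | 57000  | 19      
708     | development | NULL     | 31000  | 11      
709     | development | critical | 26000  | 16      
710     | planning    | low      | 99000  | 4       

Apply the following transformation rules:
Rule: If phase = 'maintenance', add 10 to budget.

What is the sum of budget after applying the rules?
859010

Step 1: Count records where phase = 'maintenance': 1
Step 2: Total bonus added: 1 × 10 = 10
Step 3: Original sum of budget: 859000
Step 4: Final sum = 859000 + 10 = 859010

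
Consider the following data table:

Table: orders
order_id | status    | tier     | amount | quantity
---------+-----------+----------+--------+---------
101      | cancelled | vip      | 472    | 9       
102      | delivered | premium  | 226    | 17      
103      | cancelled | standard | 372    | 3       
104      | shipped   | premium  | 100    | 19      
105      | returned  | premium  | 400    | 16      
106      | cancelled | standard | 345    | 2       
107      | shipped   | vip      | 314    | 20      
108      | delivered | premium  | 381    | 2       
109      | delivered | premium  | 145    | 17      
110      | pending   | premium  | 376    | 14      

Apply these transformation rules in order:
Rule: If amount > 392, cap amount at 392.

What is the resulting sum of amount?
3043

Step 1: 2 records have amount > 392
Step 2: These records originally summed to 872
Step 3: After capping: 2 × 392 = 784
Step 4: Unaffected records sum: 2259
Step 5: Final sum = 784 + 2259 = 3043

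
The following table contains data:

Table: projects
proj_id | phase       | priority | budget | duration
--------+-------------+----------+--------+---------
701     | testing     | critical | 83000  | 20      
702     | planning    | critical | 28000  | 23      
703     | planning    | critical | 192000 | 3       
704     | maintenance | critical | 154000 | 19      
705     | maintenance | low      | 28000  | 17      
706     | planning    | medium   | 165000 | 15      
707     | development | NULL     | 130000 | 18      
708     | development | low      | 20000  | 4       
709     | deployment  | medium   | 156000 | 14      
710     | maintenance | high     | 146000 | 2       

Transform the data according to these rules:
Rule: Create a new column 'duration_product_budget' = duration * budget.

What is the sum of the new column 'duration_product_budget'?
13653000

Step 1: For each record, compute duration * budget
Example calculations:
  20 * 83000 = 1660000
  23 * 28000 = 644000
  3 * 192000 = 576000
  ...
Step 2: Sum all derived values
Step 3: Total = 13653000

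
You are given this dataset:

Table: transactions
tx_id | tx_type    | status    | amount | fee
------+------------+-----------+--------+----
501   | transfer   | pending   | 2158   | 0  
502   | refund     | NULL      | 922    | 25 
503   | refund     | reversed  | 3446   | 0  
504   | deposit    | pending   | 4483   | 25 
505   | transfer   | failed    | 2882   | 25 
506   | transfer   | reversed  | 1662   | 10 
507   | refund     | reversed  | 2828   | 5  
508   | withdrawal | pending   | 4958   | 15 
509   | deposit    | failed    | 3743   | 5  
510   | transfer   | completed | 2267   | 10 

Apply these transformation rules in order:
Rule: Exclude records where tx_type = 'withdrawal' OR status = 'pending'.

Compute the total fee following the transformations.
80

Step 1: Find records where tx_type = 'withdrawal' OR status = 'pending'
Step 2: 3 records match, summing to 40
Step 3: Original sum: 120
Step 4: Remaining sum = 120 - 40 = 80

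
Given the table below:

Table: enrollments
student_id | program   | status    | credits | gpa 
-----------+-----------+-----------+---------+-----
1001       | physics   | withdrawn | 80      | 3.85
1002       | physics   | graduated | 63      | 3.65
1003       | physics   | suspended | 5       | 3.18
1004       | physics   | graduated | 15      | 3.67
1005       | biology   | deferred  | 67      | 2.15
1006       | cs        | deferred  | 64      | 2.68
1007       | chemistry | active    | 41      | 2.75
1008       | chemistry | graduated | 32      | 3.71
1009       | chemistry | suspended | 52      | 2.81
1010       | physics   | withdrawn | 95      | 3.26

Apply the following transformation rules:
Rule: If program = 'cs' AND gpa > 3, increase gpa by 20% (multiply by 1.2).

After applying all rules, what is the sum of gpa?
31.71

Step 1: Find records where program = 'cs' AND gpa > 3
Step 2: 0 records match, summing to 0
Step 3: After multiplier: 0 × 1.2 = 0.0
Step 4: Unaffected records sum: 31.71
Step 5: Final sum = 0.0 + 31.71 = 31.71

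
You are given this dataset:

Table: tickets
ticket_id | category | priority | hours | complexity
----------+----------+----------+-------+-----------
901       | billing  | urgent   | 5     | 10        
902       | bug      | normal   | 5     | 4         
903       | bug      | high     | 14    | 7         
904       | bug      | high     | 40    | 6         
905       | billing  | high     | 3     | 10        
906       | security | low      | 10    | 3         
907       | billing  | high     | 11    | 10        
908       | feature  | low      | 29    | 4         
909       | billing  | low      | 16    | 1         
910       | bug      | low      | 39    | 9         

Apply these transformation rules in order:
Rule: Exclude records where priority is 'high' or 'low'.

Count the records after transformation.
2

Step 1: Count records to exclude
  - 4 (high) + 4 (low) = 8 records
Step 2: Total records: 10
Step 3: Remaining = 10 - 8 = 2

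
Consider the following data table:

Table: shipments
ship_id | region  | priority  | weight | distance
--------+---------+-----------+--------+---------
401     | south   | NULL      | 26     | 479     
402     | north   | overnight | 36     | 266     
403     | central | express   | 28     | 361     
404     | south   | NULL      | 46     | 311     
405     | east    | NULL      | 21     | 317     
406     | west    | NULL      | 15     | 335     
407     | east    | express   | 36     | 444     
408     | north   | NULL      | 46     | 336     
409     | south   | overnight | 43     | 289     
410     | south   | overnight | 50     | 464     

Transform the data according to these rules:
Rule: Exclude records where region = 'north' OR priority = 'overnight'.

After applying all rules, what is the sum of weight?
172

Step 1: Find records where region = 'north' OR priority = 'overnight'
Step 2: 4 records match, summing to 175
Step 3: Original sum: 347
Step 4: Remaining sum = 347 - 175 = 172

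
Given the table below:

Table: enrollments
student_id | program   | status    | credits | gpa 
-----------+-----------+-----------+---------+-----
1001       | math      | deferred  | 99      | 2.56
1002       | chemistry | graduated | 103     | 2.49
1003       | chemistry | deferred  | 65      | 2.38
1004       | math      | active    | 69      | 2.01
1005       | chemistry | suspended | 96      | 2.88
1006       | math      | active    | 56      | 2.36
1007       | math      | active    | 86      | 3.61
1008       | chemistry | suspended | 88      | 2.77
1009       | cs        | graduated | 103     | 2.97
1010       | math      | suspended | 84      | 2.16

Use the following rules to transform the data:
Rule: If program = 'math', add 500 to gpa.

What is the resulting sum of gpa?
2526.19

Step 1: Count records where program = 'math': 5
Step 2: Total bonus added: 5 × 500 = 2500
Step 3: Original sum of gpa: 26.19
Step 4: Final sum = 26.19 + 2500 = 2526.19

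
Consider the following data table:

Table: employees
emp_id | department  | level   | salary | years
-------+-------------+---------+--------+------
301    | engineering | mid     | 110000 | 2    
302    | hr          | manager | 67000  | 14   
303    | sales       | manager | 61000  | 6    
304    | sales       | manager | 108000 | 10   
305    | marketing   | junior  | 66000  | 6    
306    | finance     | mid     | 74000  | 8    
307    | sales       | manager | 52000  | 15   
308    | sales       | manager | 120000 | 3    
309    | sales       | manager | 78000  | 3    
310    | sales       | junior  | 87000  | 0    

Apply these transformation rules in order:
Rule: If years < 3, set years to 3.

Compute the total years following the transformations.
71

Step 1: 2 records have years < 3
Step 2: These records originally summed to 2
Step 3: After setting to minimum: 2 × 3 = 6
Step 4: Unaffected records sum: 65
Step 5: Final sum = 6 + 65 = 71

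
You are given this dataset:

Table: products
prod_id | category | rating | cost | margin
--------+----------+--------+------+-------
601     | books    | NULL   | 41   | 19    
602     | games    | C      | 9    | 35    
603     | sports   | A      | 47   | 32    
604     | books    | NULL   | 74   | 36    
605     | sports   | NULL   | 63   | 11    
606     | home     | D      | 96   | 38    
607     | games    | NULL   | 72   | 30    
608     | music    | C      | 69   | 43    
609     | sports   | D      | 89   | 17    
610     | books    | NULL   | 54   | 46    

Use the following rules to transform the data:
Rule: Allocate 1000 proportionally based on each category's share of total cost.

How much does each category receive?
books: 275.24, games: 131.92, home: 156.35, music: 112.38, sports: 324.1

Step 1: Calculate total cost = 614
Step 2: Calculate each category's proportion:
  books: 169/614 = 27.52% → 275.24
  games: 81/614 = 13.19% → 131.92
  home: 96/614 = 15.64% → 156.35
  music: 69/614 = 11.24% → 112.38
  sports: 199/614 = 32.41% → 324.1
Step 3: Verify: sum of allocations ≈ 1000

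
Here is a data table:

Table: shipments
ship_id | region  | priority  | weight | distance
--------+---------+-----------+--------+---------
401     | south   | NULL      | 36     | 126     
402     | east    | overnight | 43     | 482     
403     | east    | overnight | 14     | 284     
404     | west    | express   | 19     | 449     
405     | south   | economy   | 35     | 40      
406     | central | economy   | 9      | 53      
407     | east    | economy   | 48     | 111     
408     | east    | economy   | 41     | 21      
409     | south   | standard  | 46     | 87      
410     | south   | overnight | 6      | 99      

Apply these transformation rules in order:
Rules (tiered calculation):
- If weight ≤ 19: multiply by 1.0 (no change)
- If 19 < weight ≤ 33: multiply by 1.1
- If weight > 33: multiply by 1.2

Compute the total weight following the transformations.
346.8

Step 1: Tier 1 (weight ≤ 19): 4 records, sum = 48 × 1.0 = 48.0
Step 2: Tier 2 (19 < weight ≤ 33): 0 records, sum = 0 × 1.1 = 0.0
Step 3: Tier 3 (weight > 33): 6 records, sum = 249 × 1.2 = 298.8
Step 4: Final sum = 48.0 + 0.0 + 298.8 = 346.8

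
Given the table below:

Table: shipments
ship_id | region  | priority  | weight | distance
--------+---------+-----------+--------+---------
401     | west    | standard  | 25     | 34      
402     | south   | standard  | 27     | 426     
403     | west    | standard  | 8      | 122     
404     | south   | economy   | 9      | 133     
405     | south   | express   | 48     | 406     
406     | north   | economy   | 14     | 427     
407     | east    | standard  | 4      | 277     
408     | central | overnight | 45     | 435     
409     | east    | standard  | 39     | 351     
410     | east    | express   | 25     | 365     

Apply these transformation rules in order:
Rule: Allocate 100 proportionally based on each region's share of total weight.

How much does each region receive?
central: 18.44, east: 27.87, north: 5.74, south: 34.43, west: 13.52

Step 1: Calculate total weight = 244
Step 2: Calculate each region's proportion:
  central: 45/244 = 18.44% → 18.44
  east: 68/244 = 27.87% → 27.87
  north: 14/244 = 5.74% → 5.74
  south: 84/244 = 34.43% → 34.43
  west: 33/244 = 13.52% → 13.52
Step 3: Verify: sum of allocations ≈ 100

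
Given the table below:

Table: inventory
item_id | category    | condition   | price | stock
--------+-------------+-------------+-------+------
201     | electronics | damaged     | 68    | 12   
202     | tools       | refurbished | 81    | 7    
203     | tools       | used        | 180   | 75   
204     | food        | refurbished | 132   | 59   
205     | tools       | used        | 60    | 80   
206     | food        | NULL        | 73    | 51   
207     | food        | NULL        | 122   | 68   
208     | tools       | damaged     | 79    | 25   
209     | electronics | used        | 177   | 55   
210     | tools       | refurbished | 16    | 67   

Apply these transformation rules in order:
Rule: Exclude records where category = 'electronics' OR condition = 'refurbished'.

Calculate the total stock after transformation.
299

Step 1: Find records where category = 'electronics' OR condition = 'refurbished'
Step 2: 5 records match, summing to 200
Step 3: Original sum: 499
Step 4: Remaining sum = 499 - 200 = 299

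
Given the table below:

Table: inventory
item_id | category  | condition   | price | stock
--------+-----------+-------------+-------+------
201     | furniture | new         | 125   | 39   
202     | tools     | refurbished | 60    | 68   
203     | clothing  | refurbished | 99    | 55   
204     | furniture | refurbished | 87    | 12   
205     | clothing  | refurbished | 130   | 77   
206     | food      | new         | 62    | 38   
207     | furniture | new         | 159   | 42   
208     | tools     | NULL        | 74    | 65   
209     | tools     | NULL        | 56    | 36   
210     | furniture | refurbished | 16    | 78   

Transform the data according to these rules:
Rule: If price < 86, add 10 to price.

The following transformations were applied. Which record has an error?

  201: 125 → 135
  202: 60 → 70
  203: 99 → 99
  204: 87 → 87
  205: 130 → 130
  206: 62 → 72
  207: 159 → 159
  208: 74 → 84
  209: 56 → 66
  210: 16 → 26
Record 201 has an error. The correct transformed value should be 125, not 135.

Step 1: Check each record against the rule
Step 2: Record 201 has price = 125
Step 3: Since 125 >= 86, the bonus should not have been applied
Step 4: Correct value = 125, but claimed value = 135
Conclusion: Record 201 has the error.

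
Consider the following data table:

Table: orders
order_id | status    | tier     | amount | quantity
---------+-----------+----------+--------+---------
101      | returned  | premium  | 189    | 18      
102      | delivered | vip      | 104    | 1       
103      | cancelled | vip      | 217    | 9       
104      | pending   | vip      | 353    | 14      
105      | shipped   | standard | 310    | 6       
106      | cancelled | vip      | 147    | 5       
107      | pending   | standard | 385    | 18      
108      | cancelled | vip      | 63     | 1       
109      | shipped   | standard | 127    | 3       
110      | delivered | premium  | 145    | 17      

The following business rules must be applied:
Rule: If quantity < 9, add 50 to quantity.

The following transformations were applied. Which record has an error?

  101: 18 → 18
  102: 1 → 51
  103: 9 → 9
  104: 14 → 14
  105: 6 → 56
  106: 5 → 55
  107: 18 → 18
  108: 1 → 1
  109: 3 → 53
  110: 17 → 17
Record 108 has an error. The correct transformed value should be 51, not 1.

Step 1: Check each record against the rule
Step 2: Record 108 has quantity = 1
Step 3: Since 1 < 9, the bonus should have been applied
Step 4: Correct value = 51, but claimed value = 1
Conclusion: Record 108 has the error.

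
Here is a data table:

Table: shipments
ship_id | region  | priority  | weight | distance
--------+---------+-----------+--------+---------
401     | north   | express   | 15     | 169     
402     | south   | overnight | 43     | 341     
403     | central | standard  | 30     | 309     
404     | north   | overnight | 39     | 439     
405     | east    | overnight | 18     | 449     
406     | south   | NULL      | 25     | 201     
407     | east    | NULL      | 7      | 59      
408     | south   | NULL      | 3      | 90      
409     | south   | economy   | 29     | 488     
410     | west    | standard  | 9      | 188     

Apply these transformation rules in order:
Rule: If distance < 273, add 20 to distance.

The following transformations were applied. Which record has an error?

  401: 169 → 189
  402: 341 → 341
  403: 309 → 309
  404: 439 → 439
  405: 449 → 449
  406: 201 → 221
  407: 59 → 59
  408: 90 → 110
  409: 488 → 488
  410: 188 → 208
Record 407 has an error. The correct transformed value should be 79, not 59.

Step 1: Check each record against the rule
Step 2: Record 407 has distance = 59
Step 3: Since 59 < 273, the bonus should have been applied
Step 4: Correct value = 79, but claimed value = 59
Conclusion: Record 407 has the error.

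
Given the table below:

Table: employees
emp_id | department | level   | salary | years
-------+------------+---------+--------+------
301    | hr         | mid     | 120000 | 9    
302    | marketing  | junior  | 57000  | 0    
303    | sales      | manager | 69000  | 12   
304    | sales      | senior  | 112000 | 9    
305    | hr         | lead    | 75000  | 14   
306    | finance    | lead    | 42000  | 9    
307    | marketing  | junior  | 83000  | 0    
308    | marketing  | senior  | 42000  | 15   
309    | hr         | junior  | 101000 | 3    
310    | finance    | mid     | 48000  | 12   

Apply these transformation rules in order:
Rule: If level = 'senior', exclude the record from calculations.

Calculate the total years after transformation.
59

Step 1: Identify records where level = 'senior'
Step 2: The excluded records sum to 24
Step 3: Original total years = 83
Step 4: Remaining total = 83 - 24 = 59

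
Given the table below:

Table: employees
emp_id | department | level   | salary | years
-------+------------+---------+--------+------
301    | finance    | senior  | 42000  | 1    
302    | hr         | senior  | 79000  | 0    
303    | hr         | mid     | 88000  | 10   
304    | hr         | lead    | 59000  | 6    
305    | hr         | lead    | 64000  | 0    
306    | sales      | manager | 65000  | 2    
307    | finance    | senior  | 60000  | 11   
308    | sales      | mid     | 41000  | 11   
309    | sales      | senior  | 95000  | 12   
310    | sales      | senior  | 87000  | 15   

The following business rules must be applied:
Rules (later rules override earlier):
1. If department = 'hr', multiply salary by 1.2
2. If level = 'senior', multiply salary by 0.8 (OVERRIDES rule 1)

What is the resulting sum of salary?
649600.0

Step 1: Rule 2 takes priority for records with level = 'senior'
  - 5 records: 363000 × 0.8 = 290400.0
Step 2: Rule 1 applies to remaining records with department = 'hr'
  - 3 records: 211000 × 1.2 = 253200.0
Step 3: Other records unchanged: 106000
Step 4: Final sum = 290400.0 + 253200.0 + 106000 = 649600.0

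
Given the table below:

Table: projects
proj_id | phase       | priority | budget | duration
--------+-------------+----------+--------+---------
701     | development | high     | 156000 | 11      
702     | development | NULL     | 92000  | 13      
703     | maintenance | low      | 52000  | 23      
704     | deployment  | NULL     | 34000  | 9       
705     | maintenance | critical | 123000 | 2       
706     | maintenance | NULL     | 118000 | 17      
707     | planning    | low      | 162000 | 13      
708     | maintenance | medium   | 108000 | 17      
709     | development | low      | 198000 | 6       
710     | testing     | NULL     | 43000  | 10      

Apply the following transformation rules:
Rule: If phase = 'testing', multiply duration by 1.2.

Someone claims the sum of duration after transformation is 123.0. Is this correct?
Yes, the result is correct.

Step 1: Calculate the correct sum after transformation
Step 2: Apply multiplier 1.2 to records where phase = 'testing'
Step 3: Correct result = 123.0
Step 4: Claimed result = 123.0
Step 5: 123.0 = 123.0 ✓
Conclusion: The claimed result is correct.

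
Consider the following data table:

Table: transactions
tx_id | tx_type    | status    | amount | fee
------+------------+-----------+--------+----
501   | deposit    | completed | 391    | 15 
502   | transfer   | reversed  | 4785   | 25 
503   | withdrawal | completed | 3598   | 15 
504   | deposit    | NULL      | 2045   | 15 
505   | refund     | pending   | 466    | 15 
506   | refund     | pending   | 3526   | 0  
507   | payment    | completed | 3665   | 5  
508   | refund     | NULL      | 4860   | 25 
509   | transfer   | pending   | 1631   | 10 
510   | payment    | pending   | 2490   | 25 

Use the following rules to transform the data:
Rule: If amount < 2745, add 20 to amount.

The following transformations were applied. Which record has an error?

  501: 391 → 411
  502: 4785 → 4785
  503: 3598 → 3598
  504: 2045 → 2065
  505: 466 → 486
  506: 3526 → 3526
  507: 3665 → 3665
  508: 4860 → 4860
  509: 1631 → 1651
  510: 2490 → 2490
Record 510 has an error. The correct transformed value should be 2510, not 2490.

Step 1: Check each record against the rule
Step 2: Record 510 has amount = 2490
Step 3: Since 2490 < 2745, the bonus should have been applied
Step 4: Correct value = 2510, but claimed value = 2490
Conclusion: Record 510 has the error.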